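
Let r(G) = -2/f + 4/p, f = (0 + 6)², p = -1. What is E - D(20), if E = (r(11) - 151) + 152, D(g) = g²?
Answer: -7255/18 ≈ -403.06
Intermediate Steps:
f = 36 (f = 6² = 36)
r(G) = -73/18 (r(G) = -2/36 + 4/(-1) = -2*1/36 + 4*(-1) = -1/18 - 4 = -73/18)
E = -55/18 (E = (-73/18 - 151) + 152 = -2791/18 + 152 = -55/18 ≈ -3.0556)
E - D(20) = -55/18 - 1*20² = -55/18 - 1*400 = -55/18 - 400 = -7255/18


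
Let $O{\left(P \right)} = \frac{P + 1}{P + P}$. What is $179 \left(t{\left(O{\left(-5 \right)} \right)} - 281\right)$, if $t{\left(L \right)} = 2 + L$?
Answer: $- \frac{249347}{5} \approx -49869.0$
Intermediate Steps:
$O{\left(P \right)} = \frac{1 + P}{2 P}$
$179 \left(t{\left(O{\left(-5 \right)} \right)} - 281\right) = 179 \left(\left(2 + \frac{1 - 5}{2 \left(-5\right)}\right) - 281\right) = 179 \left(\left(2 + \frac{1}{2} \left(- \frac{1}{5}\right) \left(-4\right)\right) - 281\right) = 179 \left(\left(2 + \frac{2}{5}\right) - 281\right) = 179 \left(\frac{12}{5} - 281\right) = 179 \left(- \frac{1393}{5}\right) = - \frac{249347}{5}$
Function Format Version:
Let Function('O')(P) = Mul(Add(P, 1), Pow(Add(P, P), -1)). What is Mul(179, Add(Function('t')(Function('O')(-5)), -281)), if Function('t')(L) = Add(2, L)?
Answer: Rational(-249347, 5) ≈ -49869.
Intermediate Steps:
Function('O')(P) = Mul(Rational(1, 2), Pow(P, -1), Add(1, P)) (Function('O')(P) = Mul(Add(1, P), Pow(Mul(2, P), -1)) = Mul(Add(1, P), Mul(Rational(1, 2), Pow(P, -1))) = Mul(Rational(1, 2), Pow(P, -1), Add(1, P)))
Mul(179, Add(Function('t')(Function('O')(-5)), -281)) = Mul(179, Add(Add(2, Mul(Rational(1, 2), Pow(-5, -1), Add(1, -5))), -281)) = Mul(179, Add(Add(2, Mul(Rational(1, 2), Rational(-1, 5), -4)), -281)) = Mul(179, Add(Add(2, Rational(2, 5)), -281)) = Mul(179, Add(Rational(12, 5), -281)) = Mul(179, Rational(-1393, 5)) = Rational(-249347, 5)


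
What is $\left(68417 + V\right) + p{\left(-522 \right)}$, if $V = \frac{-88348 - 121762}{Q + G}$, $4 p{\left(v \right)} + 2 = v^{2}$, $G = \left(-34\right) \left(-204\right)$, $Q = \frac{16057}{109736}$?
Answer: $\frac{207803544778555}{1522289906} \approx 1.3651 \cdot 10^{5}$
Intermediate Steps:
$Q = \frac{16057}{109736}$ ($Q = 16057 \cdot \frac{1}{109736} = \frac{16057}{109736} \approx 0.14632$)
$G = 6936$
$p{\left(v \right)} = - \frac{1}{2} + \frac{v^{2}}{4}$
$V = - \frac{23056630960}{761144953}$ ($V = \frac{-88348 - 121762}{\frac{16057}{109736} + 6936} = - \frac{210110}{\frac{761144953}{109736}} = \left(-210110\right) \frac{109736}{761144953} = - \frac{23056630960}{761144953} \approx -30.292$)
$\left(68417 + V\right) + p{\left(-522 \right)} = \left(68417 - \frac{23056630960}{761144953}\right) - \left(\frac{1}{2} - \frac{\left(-522\right)^{2}}{4}\right) = \frac{52052197618441}{761144953} + \left(- \frac{1}{2} + \frac{1}{4} \cdot 272484\right) = \frac{52052197618441}{761144953} + \left(- \frac{1}{2} + 68121\right) = \frac{52052197618441}{761144953} + \frac{136241}{2} = \frac{207803544778555}{1522289906}$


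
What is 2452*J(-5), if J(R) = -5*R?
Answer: 61300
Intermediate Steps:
2452*J(-5) = 2452*(-5*(-5)) = 2452*25 = 61300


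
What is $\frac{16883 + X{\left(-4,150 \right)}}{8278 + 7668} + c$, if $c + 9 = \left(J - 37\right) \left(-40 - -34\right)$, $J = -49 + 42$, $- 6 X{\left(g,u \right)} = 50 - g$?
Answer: $\frac{2041552}{7973} \approx 256.06$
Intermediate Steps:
$X{\left(g,u \right)} = - \frac{25}{3} + \frac{g}{6}$ ($X{\left(g,u \right)} = - \frac{50 - g}{6} = - \frac{25}{3} + \frac{g}{6}$)
$J = -7$
$c = 255$ ($c = -9 + \left(-7 - 37\right) \left(-40 - -34\right) = -9 - 44 \left(-40 + 34\right) = -9 - -264 = -9 + 264 = 255$)
$\frac{16883 + X{\left(-4,150 \right)}}{8278 + 7668} + c = \frac{16883 + \left(- \frac{25}{3} + \frac{1}{6} \left(-4\right)\right)}{8278 + 7668} + 255 = \frac{16883 - 9}{15946} + 255 = \left(16883 - 9\right) \frac{1}{15946} + 255 = 16874 \cdot \frac{1}{15946} + 255 = \frac{8437}{7973} + 255 = \frac{2041552}{7973}$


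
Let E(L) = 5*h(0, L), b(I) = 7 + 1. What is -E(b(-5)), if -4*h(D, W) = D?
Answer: 0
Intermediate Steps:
h(D, W) = -D/4
b(I) = 8
E(L) = 0 (E(L) = 5*(-¼*0) = 5*0 = 0)
-E(b(-5)) = -1*0 = 0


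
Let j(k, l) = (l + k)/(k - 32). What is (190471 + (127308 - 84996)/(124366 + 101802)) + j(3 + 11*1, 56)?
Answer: 48462308885/254439 ≈ 1.9047e+5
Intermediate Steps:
j(k, l) = (k + l)/(-32 + k)
(190471 + (127308 - 84996)/(124366 + 101802)) + j(3 + 11*1, 56) = (190471 + (127308 - 84996)/(124366 + 101802)) + ((3 + 11*1) + 56)/(-32 + (3 + 11*1)) = (190471 + 42312/226168) + ((3 + 11) + 56)/(-32 + (3 + 11)) = (190471 + 42312*(1/226168)) + (14 + 56)/(-32 + 14) = (190471 + 5289/28271) + 70/(-18) = 5384810930/28271 - 1/18*70 = 5384810930/28271 - 35/9 = 48462308885/254439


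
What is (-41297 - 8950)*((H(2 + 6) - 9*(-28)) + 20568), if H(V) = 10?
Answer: -1046645010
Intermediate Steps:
(-41297 - 8950)*((H(2 + 6) - 9*(-28)) + 20568) = (-41297 - 8950)*((10 - 9*(-28)) + 20568) = -50247*((10 + 252) + 20568) = -50247*(262 + 20568) = -50247*20830 = -1046645010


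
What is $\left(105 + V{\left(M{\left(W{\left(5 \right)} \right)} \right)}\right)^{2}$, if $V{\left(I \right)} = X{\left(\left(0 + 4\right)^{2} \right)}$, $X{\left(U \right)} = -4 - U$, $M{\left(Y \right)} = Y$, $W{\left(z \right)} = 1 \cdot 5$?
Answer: $7225$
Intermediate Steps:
$W{\left(z \right)} = 5$
$V{\left(I \right)} = -20$ ($V{\left(I \right)} = -4 - \left(0 + 4\right)^{2} = -4 - 4^{2} = -4 - 16 = -20$)
$\left(105 + V{\left(M{\left(W{\left(5 \right)} \right)} \right)}\right)^{2} = \left(105 - 20\right)^{2} = 85^{2} = 7225$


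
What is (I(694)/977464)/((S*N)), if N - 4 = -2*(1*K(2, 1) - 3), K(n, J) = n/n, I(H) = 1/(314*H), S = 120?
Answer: 1/204484843223040 ≈ 4.8903e-15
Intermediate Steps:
I(H) = 1/(314*H)
K(n, J) = 1
N = 8 (N = 4 - 2*(1*1 - 3) = 4 - 2*(1 - 3) = 4 - 2*(-2) = 4 + 4 = 8)
(I(694)/977464)/((S*N)) = (((1/314)/694)/977464)/((120*8)) = (((1/314)*(1/694))*(1/977464))/960 = ((1/217916)*(1/977464))*(1/960) = (1/213005045024)*(1/960) = 1/204484843223040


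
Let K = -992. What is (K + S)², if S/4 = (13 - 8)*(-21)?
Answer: 1993744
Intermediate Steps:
S = -420 (S = 4*((13 - 8)*(-21)) = 4*(5*(-21)) = 4*(-105) = -420)
(K + S)² = (-992 - 420)² = (-1412)² = 1993744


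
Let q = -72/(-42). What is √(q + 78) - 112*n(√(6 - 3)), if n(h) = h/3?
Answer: -112*√3/3 + 3*√434/7 ≈ -55.735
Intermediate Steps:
n(h) = h/3 (n(h) = h*(⅓) = h/3)
q = 12/7 (q = -72*(-1/42) = 12/7 ≈ 1.7143)
√(q + 78) - 112*n(√(6 - 3)) = √(12/7 + 78) - 112*√(6 - 3)/3 = √(558/7) - 112*√3/3 = 3*√434/7 - 112*√3/3 = -112*√3/3 + 3*√434/7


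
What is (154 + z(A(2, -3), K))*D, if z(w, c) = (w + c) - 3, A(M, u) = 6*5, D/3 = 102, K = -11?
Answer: 52020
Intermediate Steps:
D = 306 (D = 3*102 = 306)
A(M, u) = 30
z(w, c) = -3 + c + w (z(w, c) = (c + w) - 3 = -3 + c + w)
(154 + z(A(2, -3), K))*D = (154 + (-3 - 11 + 30))*306 = (154 + 16)*306 = 170*306 = 52020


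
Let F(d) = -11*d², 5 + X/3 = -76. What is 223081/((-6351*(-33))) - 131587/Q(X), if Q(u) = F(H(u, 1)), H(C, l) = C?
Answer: 1742204120/1375074063 ≈ 1.2670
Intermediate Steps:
X = -243 (X = -15 + 3*(-76) = -15 - 228 = -243)
Q(u) = -11*u²
223081/((-6351*(-33))) - 131587/Q(X) = 223081/((-6351*(-33))) - 131587/((-11*(-243)²)) = 223081/209583 - 131587/((-11*59049)) = 223081*(1/209583) - 131587/(-649539) = 223081/209583 - 131587*(-1/649539) = 223081/209583 + 131587/649539 = 1742204120/1375074063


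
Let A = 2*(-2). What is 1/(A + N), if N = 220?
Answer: 1/216 ≈ 0.0046296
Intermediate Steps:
A = -4
1/(A + N) = 1/(-4 + 220) = 1/216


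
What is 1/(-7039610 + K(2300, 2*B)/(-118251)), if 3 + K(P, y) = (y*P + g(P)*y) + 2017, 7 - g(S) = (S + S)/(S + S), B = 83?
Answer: -39417/277480435640 ≈ -1.4205e-7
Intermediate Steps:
g(S) = 6 (g(S) = 7 - (S + S)/(S + S) = 7 - 2*S/(2*S) = 7 - 2*S*1/(2*S) = 7 - 1*1 = 7 - 1 = 6)
K(P, y) = 2014 + 6*y + P*y (K(P, y) = -3 + ((y*P + 6*y) + 2017) = -3 + ((P*y + 6*y) + 2017) = -3 + ((6*y + P*y) + 2017) = -3 + (2017 + 6*y + P*y) = 2014 + 6*y + P*y)
1/(-7039610 + K(2300, 2*B)/(-118251)) = 1/(-7039610 + (2014 + 6*(2*83) + 2300*(2*83))/(-118251)) = 1/(-7039610 + (2014 + 6*166 + 2300*166)*(-1/118251)) = 1/(-7039610 + (2014 + 996 + 381800)*(-1/118251)) = 1/(-7039610 + 384810*(-1/118251)) = 1/(-7039610 - 128270/39417) = 1/(-277480435640/39417) = -39417/277480435640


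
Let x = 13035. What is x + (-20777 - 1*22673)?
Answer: -30415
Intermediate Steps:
x + (-20777 - 1*22673) = 13035 + (-20777 - 1*22673) = 13035 + (-20777 - 22673) = 13035 - 43450 = -30415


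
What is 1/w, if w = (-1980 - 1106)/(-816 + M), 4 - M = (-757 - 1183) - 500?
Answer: -814/1543 ≈ -0.52754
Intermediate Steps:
M = 2444 (M = 4 - ((-757 - 1183) - 500) = 4 - (-1940 - 500) = 4 - 1*(-2440) = 4 + 2440 = 2444)
w = -1543/814 (w = (-1980 - 1106)/(-816 + 2444) = -3086/1628 = -3086*1/1628 = -1543/814 ≈ -1.8956)
1/w = 1/(-1543/814) = -814/1543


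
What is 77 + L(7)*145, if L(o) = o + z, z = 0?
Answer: 1092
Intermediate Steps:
L(o) = o (L(o) = o + 0 = o)
77 + L(7)*145 = 77 + 7*145 = 77 + 1015 = 1092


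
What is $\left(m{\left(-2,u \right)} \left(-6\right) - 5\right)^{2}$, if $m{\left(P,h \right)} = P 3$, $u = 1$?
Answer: $961$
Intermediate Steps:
$m{\left(P,h \right)} = 3 P$
$\left(m{\left(-2,u \right)} \left(-6\right) - 5\right)^{2} = \left(3 \left(-2\right) \left(-6\right) - 5\right)^{2} = \left(\left(-6\right) \left(-6\right) - 5\right)^{2} = \left(36 - 5\right)^{2} = 31^{2} = 961$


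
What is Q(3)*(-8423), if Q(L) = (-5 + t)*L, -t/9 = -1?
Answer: -101076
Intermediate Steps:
t = 9 (t = -9*(-1) = 9)
Q(L) = 4*L (Q(L) = (-5 + 9)*L = 4*L)
Q(3)*(-8423) = (4*3)*(-8423) = 12*(-8423) = -101076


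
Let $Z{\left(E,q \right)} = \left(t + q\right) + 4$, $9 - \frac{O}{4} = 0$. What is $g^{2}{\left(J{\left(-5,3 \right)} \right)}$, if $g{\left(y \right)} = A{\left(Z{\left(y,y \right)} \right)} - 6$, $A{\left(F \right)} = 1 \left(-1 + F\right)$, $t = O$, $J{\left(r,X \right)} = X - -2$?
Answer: $1444$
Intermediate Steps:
$O = 36$ ($O = 36 - 0 = 36 + 0 = 36$)
$J{\left(r,X \right)} = 2 + X$ ($J{\left(r,X \right)} = X + 2 = 2 + X$)
$t = 36$
$Z{\left(E,q \right)} = 40 + q$ ($Z{\left(E,q \right)} = \left(36 + q\right) + 4 = 40 + q$)
$A{\left(F \right)} = -1 + F$
$g{\left(y \right)} = 33 + y$ ($g{\left(y \right)} = \left(-1 + \left(40 + y\right)\right) - 6 = \left(39 + y\right) - 6 = 33 + y$)
$g^{2}{\left(J{\left(-5,3 \right)} \right)} = \left(33 + \left(2 + 3\right)\right)^{2} = \left(33 + 5\right)^{2} = 38^{2} = 1444$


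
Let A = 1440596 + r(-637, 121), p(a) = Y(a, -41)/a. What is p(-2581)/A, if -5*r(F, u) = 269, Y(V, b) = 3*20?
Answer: -300/18590197091 ≈ -1.6138e-8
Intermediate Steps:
Y(V, b) = 60
r(F, u) = -269/5 (r(F, u) = -1/5*269 = -269/5)
p(a) = 60/a
A = 7202711/5 (A = 1440596 - 269/5 = 7202711/5 ≈ 1.4405e+6)
p(-2581)/A = (60/(-2581))/(7202711/5) = (60*(-1/2581))*(5/7202711) = -60/2581*5/7202711 = -300/18590197091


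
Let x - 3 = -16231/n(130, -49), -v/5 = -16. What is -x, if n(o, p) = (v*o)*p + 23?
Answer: -1544962/509577 ≈ -3.0319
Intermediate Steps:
v = 80 (v = -5*(-16) = 80)
n(o, p) = 23 + 80*o*p (n(o, p) = (80*o)*p + 23 = 80*o*p + 23 = 23 + 80*o*p)
x = 1544962/509577 (x = 3 - 16231/(23 + 80*130*(-49)) = 3 - 16231/(23 - 509600) = 3 - 16231/(-509577) = 3 - 16231*(-1/509577) = 3 + 16231/509577 = 1544962/509577 ≈ 3.0319)
-x = -1*1544962/509577 = -1544962/509577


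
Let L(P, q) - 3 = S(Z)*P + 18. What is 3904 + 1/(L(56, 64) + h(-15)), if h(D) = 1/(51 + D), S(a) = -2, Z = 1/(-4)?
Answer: 12785564/3275 ≈ 3904.0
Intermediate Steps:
Z = -¼ ≈ -0.25000
L(P, q) = 21 - 2*P (L(P, q) = 3 + (-2*P + 18) = 3 + (18 - 2*P) = 21 - 2*P)
3904 + 1/(L(56, 64) + h(-15)) = 3904 + 1/((21 - 2*56) + 1/(51 - 15)) = 3904 + 1/((21 - 112) + 1/36) = 3904 + 1/(-91 + 1/36) = 3904 + 1/(-3275/36) = 3904 - 36/3275 = 12785564/3275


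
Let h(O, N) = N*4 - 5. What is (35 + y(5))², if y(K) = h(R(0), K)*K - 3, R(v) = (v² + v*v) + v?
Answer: 11449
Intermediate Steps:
R(v) = v + 2*v² (R(v) = (v² + v²) + v = 2*v² + v = v + 2*v²)
h(O, N) = -5 + 4*N (h(O, N) = 4*N - 5 = -5 + 4*N)
y(K) = -3 + K*(-5 + 4*K) (y(K) = (-5 + 4*K)*K - 3 = K*(-5 + 4*K) - 3 = -3 + K*(-5 + 4*K))
(35 + y(5))² = (35 + (-3 + 5*(-5 + 4*5)))² = (35 + (-3 + 5*(-5 + 20)))² = (35 + (-3 + 5*15))² = (35 + (-3 + 75))² = (35 + 72)² = 107² = 11449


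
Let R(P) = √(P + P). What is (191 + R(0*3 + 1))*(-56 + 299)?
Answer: 46413 + 243*√2 ≈ 46757.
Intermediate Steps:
R(P) = √2*√P (R(P) = √(2*P) = √2*√P)
(191 + R(0*3 + 1))*(-56 + 299) = (191 + √2*√(0*3 + 1))*(-56 + 299) = (191 + √2*√(0 + 1))*243 = (191 + √2*√1)*243 = (191 + √2*1)*243 = (191 + √2)*243 = 46413 + 243*√2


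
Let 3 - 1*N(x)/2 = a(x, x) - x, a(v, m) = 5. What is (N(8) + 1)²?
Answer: 169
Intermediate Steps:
N(x) = -4 + 2*x (N(x) = 6 - 2*(5 - x) = 6 + (-10 + 2*x) = -4 + 2*x)
(N(8) + 1)² = ((-4 + 2*8) + 1)² = ((-4 + 16) + 1)² = (12 + 1)² = 13² = 169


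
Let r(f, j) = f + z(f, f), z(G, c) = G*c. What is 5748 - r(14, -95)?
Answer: 5538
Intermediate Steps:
r(f, j) = f + f² (r(f, j) = f + f*f = f + f²)
5748 - r(14, -95) = 5748 - 14*(1 + 14) = 5748 - 14*15 = 5748 - 1*210 = 5748 - 210 = 5538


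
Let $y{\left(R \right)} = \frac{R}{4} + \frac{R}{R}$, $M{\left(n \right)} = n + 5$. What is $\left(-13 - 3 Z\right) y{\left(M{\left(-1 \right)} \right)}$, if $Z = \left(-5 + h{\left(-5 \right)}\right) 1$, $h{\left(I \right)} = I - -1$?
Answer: $28$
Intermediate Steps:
$h{\left(I \right)} = 1 + I$ ($h{\left(I \right)} = I + 1 = 1 + I$)
$M{\left(n \right)} = 5 + n$
$y{\left(R \right)} = 1 + \frac{R}{4}$ ($y{\left(R \right)} = R \frac{1}{4} + 1 = \frac{R}{4} + 1 = 1 + \frac{R}{4}$)
$Z = -9$ ($Z = \left(-5 + \left(1 - 5\right)\right) 1 = \left(-5 - 4\right) 1 = \left(-9\right) 1 = -9$)
$\left(-13 - 3 Z\right) y{\left(M{\left(-1 \right)} \right)} = \left(-13 - -27\right) \left(1 + \frac{5 - 1}{4}\right) = \left(-13 + 27\right) \left(1 + \frac{1}{4} \cdot 4\right) = 14 \left(1 + 1\right) = 14 \cdot 2 = 28$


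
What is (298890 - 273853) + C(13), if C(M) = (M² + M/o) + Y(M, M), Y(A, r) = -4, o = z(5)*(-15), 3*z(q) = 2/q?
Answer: 50391/2 ≈ 25196.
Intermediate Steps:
z(q) = 2/(3*q) (z(q) = (2/q)/3 = 2/(3*q))
o = -2 (o = ((⅔)/5)*(-15) = ((⅔)*(⅕))*(-15) = (2/15)*(-15) = -2)
C(M) = -4 + M² - M/2 (C(M) = (M² + M/(-2)) - 4 = (M² - M/2) - 4 = -4 + M² - M/2)
(298890 - 273853) + C(13) = (298890 - 273853) + (-4 + 13² - ½*13) = 25037 + (-4 + 169 - 13/2) = 25037 + 317/2 = 50391/2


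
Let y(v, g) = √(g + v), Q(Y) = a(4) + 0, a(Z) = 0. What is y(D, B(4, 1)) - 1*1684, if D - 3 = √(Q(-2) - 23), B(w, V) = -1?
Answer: -1684 + √(2 + I*√23) ≈ -1682.1 + 1.2642*I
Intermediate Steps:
Q(Y) = 0 (Q(Y) = 0 + 0 = 0)
D = 3 + I*√23 (D = 3 + √(0 - 23) = 3 + √(-23) = 3 + I*√23 ≈ 3.0 + 4.7958*I)
y(D, B(4, 1)) - 1*1684 = √(-1 + (3 + I*√23)) - 1*1684 = √(2 + I*√23) - 1684 = -1684 + √(2 + I*√23)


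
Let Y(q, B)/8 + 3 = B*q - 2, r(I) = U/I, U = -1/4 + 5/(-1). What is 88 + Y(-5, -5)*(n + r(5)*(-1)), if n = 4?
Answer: 896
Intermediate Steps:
U = -21/4 (U = -1*¼ + 5*(-1) = -¼ - 5 = -21/4 ≈ -5.2500)
r(I) = -21/(4*I)
Y(q, B) = -40 + 8*B*q (Y(q, B) = -24 + 8*(B*q - 2) = -24 + 8*(-2 + B*q) = -24 + (-16 + 8*B*q) = -40 + 8*B*q)
88 + Y(-5, -5)*(n + r(5)*(-1)) = 88 + (-40 + 8*(-5)*(-5))*(4 - 21/4/5*(-1)) = 88 + (-40 + 200)*(4 - 21/4*⅕*(-1)) = 88 + 160*(4 - 21/20*(-1)) = 88 + 160*(4 + 21/20) = 88 + 160*(101/20) = 88 + 808 = 896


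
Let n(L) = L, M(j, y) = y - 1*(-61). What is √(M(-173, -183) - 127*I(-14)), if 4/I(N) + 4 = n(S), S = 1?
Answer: √426/3 ≈ 6.8799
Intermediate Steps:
M(j, y) = 61 + y (M(j, y) = y + 61 = 61 + y)
I(N) = -4/3 (I(N) = 4/(-4 + 1) = 4/(-3) = 4*(-⅓) = -4/3)
√(M(-173, -183) - 127*I(-14)) = √((61 - 183) - 127*(-4/3)) = √(-122 + 508/3) = √(142/3) = √426/3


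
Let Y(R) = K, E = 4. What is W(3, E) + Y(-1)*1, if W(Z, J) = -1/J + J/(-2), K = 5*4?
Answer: 71/4 ≈ 17.750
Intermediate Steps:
K = 20
Y(R) = 20
W(Z, J) = -1/J - J/2 (W(Z, J) = -1/J + J*(-1/2) = -1/J - J/2)
W(3, E) + Y(-1)*1 = (-1/4 - 1/2*4) + 20*1 = (-1*1/4 - 2) + 20 = (-1/4 - 2) + 20 = -9/4 + 20 = 71/4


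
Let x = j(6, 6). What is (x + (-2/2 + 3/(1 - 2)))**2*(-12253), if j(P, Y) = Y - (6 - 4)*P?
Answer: -1225300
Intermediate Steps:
j(P, Y) = Y - 2*P
x = -6 (x = 6 - 2*6 = 6 - 12 = -6)
(x + (-2/2 + 3/(1 - 2)))**2*(-12253) = (-6 + (-2/2 + 3/(1 - 2)))**2*(-12253) = (-6 + (-2*1/2 + 3/(-1)))**2*(-12253) = (-6 + (-1 + 3*(-1)))**2*(-12253) = (-6 + (-1 - 3))**2*(-12253) = (-6 - 4)**2*(-12253) = (-10)**2*(-12253) = 100*(-12253) = -1225300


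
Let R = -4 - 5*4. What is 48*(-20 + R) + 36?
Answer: -2076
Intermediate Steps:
R = -24 (R = -4 - 20 = -24)
48*(-20 + R) + 36 = 48*(-20 - 24) + 36 = 48*(-44) + 36 = -2112 + 36 = -2076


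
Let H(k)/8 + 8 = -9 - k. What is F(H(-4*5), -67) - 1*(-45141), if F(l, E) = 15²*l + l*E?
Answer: 48933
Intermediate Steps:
H(k) = -136 - 8*k (H(k) = -64 + 8*(-9 - k) = -64 + (-72 - 8*k) = -136 - 8*k)
F(l, E) = 225*l + E*l
F(H(-4*5), -67) - 1*(-45141) = (-136 - (-32)*5)*(225 - 67) - 1*(-45141) = (-136 - 8*(-20))*158 + 45141 = (-136 + 160)*158 + 45141 = 24*158 + 45141 = 3792 + 45141 = 48933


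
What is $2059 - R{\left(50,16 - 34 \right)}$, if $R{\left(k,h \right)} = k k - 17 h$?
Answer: $-747$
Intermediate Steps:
$R{\left(k,h \right)} = k^{2} - 17 h$
$2059 - R{\left(50,16 - 34 \right)} = 2059 - \left(50^{2} - 17 \left(16 - 34\right)\right) = 2059 - \left(2500 - 17 \left(16 - 34\right)\right) = 2059 - \left(2500 - -306\right) = 2059 - \left(2500 + 306\right) = 2059 - 2806 = -747$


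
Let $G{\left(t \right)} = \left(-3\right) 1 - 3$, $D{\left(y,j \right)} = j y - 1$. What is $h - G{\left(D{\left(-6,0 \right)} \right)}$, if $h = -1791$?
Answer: $-1785$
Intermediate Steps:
$D{\left(y,j \right)} = -1 + j y$
$G{\left(t \right)} = -6$ ($G{\left(t \right)} = -3 - 3 = -6$)
$h - G{\left(D{\left(-6,0 \right)} \right)} = -1791 - -6 = -1791 + 6 = -1785$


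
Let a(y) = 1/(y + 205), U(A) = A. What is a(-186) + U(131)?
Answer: 2490/19 ≈ 131.05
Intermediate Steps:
a(y) = 1/(205 + y)
a(-186) + U(131) = 1/(205 - 186) + 131 = 1/19 + 131 = 2490/19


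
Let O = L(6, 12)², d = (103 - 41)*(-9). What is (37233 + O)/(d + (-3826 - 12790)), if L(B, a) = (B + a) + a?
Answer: -38133/17174 ≈ -2.2204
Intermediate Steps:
d = -558 (d = 62*(-9) = -558)
L(B, a) = B + 2*a
O = 900 (O = (6 + 2*12)² = (6 + 24)² = 30² = 900)
(37233 + O)/(d + (-3826 - 12790)) = (37233 + 900)/(-558 + (-3826 - 12790)) = 38133/(-558 - 16616) = 38133/(-17174) = 38133*(-1/17174) = -38133/17174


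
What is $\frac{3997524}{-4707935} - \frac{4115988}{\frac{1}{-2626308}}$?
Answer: $\frac{50892081575129434716}{4707935} \approx 1.081 \cdot 10^{13}$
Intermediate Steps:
$\frac{3997524}{-4707935} - \frac{4115988}{\frac{1}{-2626308}} = 3997524 \left(- \frac{1}{4707935}\right) - \frac{4115988}{- \frac{1}{2626308}} = - \frac{3997524}{4707935} - -10809852212304 = - \frac{3997524}{4707935} + 10809852212304 = \frac{50892081575129434716}{4707935}$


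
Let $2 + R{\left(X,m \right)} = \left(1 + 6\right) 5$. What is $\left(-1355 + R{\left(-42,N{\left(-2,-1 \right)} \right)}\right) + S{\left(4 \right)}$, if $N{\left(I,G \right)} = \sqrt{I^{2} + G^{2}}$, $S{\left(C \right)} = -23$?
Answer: $-1345$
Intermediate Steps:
$N{\left(I,G \right)} = \sqrt{G^{2} + I^{2}}$
$R{\left(X,m \right)} = 33$ ($R{\left(X,m \right)} = -2 + \left(1 + 6\right) 5 = -2 + 7 \cdot 5 = -2 + 35 = 33$)
$\left(-1355 + R{\left(-42,N{\left(-2,-1 \right)} \right)}\right) + S{\left(4 \right)} = \left(-1355 + 33\right) - 23 = -1322 - 23 = -1345$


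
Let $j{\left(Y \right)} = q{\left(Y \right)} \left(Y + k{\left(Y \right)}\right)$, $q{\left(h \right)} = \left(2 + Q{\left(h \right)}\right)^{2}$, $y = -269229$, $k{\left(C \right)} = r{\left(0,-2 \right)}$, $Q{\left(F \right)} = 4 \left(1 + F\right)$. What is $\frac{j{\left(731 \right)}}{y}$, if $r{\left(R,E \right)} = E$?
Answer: $- \frac{2086130700}{89743} \approx -23246.0$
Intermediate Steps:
$Q{\left(F \right)} = 4 + 4 F$
$k{\left(C \right)} = -2$
$q{\left(h \right)} = \left(6 + 4 h\right)^{2}$ ($q{\left(h \right)} = \left(2 + \left(4 + 4 h\right)\right)^{2} = \left(6 + 4 h\right)^{2}$)
$j{\left(Y \right)} = 4 \left(3 + 2 Y\right)^{2} \left(-2 + Y\right)$ ($j{\left(Y \right)} = 4 \left(3 + 2 Y\right)^{2} \left(Y - 2\right) = 4 \left(3 + 2 Y\right)^{2} \left(-2 + Y\right)$)
$\frac{j{\left(731 \right)}}{y} = \frac{4 \left(3 + 2 \cdot 731\right)^{2} \left(-2 + 731\right)}{-269229} = 4 \left(3 + 1462\right)^{2} \cdot 729 \left(- \frac{1}{269229}\right) = 4 \cdot 1465^{2} \cdot 729 \left(- \frac{1}{269229}\right) = 4 \cdot 2146225 \cdot 729 \left(- \frac{1}{269229}\right) = 6258392100 \left(- \frac{1}{269229}\right) = - \frac{2086130700}{89743}$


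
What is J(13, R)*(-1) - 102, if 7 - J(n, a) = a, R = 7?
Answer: -102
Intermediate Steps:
J(n, a) = 7 - a
J(13, R)*(-1) - 102 = (7 - 1*7)*(-1) - 102 = (7 - 7)*(-1) - 102 = 0*(-1) - 102 = 0 - 102 = -102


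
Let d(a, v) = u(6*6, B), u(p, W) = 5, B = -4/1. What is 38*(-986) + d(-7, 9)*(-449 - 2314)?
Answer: -51283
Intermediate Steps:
B = -4 (B = -4*1 = -4)
d(a, v) = 5
38*(-986) + d(-7, 9)*(-449 - 2314) = 38*(-986) + 5*(-449 - 2314) = -37468 + 5*(-2763) = -37468 - 13815 = -51283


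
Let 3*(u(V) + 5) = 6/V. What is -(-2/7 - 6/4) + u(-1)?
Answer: -73/14 ≈ -5.2143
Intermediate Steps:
u(V) = -5 + 2/V (u(V) = -5 + (6/V)/3 = -5 + 2/V)
-(-2/7 - 6/4) + u(-1) = -(-2/7 - 6/4) + (-5 + 2/(-1)) = -(-2*⅐ - 6*¼) + (-5 + 2*(-1)) = -(-2/7 - 3/2) + (-5 - 2) = -1*(-25/14) - 7 = 25/14 - 7 = -73/14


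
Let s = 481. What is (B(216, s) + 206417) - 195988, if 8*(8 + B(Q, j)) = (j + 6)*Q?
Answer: 23570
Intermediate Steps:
B(Q, j) = -8 + Q*(6 + j)/8 (B(Q, j) = -8 + ((j + 6)*Q)/8 = -8 + ((6 + j)*Q)/8 = -8 + (Q*(6 + j))/8 = -8 + Q*(6 + j)/8)
(B(216, s) + 206417) - 195988 = ((-8 + (3/4)*216 + (1/8)*216*481) + 206417) - 195988 = ((-8 + 162 + 12987) + 206417) - 195988 = (13141 + 206417) - 195988 = 219558 - 195988 = 23570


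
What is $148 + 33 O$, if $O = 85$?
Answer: $2953$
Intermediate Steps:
$148 + 33 O = 148 + 33 \cdot 85 = 148 + 2805 = 2953$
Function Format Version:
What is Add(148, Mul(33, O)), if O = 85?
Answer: 2953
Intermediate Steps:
Add(148, Mul(33, O)) = Add(148, Mul(33, 85)) = Add(148, 2805) = 2953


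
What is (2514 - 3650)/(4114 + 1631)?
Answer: -1136/5745 ≈ -0.19774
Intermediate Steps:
(2514 - 3650)/(4114 + 1631) = -1136/5745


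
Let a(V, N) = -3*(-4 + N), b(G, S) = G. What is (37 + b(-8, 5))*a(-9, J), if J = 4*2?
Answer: -348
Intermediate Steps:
J = 8
a(V, N) = 12 - 3*N
(37 + b(-8, 5))*a(-9, J) = (37 - 8)*(12 - 3*8) = 29*(12 - 24) = 29*(-12) = -348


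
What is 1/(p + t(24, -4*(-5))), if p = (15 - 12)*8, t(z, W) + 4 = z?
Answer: 1/44 ≈ 0.022727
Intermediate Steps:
t(z, W) = -4 + z
p = 24 (p = 3*8 = 24)
1/(p + t(24, -4*(-5))) = 1/(24 + (-4 + 24)) = 1/(24 + 20) = 1/44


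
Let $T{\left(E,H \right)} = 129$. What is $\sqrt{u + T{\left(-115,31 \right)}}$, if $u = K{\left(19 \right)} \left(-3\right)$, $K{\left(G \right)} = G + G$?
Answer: $\sqrt{15} \approx 3.873$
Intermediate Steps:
$K{\left(G \right)} = 2 G$
$u = -114$ ($u = 2 \cdot 19 \left(-3\right) = 38 \left(-3\right) = -114$)
$\sqrt{u + T{\left(-115,31 \right)}} = \sqrt{-114 + 129} = \sqrt{15}$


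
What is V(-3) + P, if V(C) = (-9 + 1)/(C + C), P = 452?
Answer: 1360/3 ≈ 453.33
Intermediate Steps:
V(C) = -4/C (V(C) = -8*1/(2*C) = -4/C)
V(-3) + P = -4/(-3) + 452 = -4*(-1/3) + 452 = 4/3 + 452 = 1360/3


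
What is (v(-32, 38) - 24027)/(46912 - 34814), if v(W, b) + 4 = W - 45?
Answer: -12054/6049 ≈ -1.9927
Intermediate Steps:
v(W, b) = -49 + W (v(W, b) = -4 + (W - 45) = -4 + (-45 + W) = -49 + W)
(v(-32, 38) - 24027)/(46912 - 34814) = ((-49 - 32) - 24027)/(46912 - 34814) = (-81 - 24027)/12098 = -24108*1/12098 = -12054/6049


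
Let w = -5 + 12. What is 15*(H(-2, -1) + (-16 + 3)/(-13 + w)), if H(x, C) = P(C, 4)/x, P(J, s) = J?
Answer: 40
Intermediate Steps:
w = 7
H(x, C) = C/x
15*(H(-2, -1) + (-16 + 3)/(-13 + w)) = 15*(-1/(-2) + (-16 + 3)/(-13 + 7)) = 15*(-1*(-½) - 13/(-6)) = 15*(½ - 13*(-⅙)) = 15*(½ + 13/6) = 15*(8/3) = 40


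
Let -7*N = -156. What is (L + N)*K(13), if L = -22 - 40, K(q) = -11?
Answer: 3058/7 ≈ 436.86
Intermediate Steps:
L = -62
N = 156/7 (N = -⅐*(-156) = 156/7 ≈ 22.286)
(L + N)*K(13) = (-62 + 156/7)*(-11) = -278/7*(-11) = 3058/7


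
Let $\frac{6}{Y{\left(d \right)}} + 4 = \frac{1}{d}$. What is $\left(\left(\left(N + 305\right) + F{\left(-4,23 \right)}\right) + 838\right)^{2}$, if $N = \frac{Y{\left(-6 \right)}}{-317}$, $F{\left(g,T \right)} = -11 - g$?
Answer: $\frac{81051056042896}{62805625} \approx 1.2905 \cdot 10^{6}$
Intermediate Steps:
$Y{\left(d \right)} = \frac{6}{-4 + \frac{1}{d}}$
$N = \frac{36}{7925}$ ($N = \frac{\left(-6\right) \left(-6\right) \frac{1}{-1 + 4 \left(-6\right)}}{-317} = \left(-6\right) \left(-6\right) \frac{1}{-1 - 24} \left(- \frac{1}{317}\right) = \left(-6\right) \left(-6\right) \frac{1}{-25} \left(- \frac{1}{317}\right) = \left(-6\right) \left(-6\right) \left(- \frac{1}{25}\right) \left(- \frac{1}{317}\right) = \left(- \frac{36}{25}\right) \left(- \frac{1}{317}\right) = \frac{36}{7925} \approx 0.0045426$)
$\left(\left(\left(N + 305\right) + F{\left(-4,23 \right)}\right) + 838\right)^{2} = \left(\left(\left(\frac{36}{7925} + 305\right) - 7\right) + 838\right)^{2} = \left(\left(\frac{2417161}{7925} + \left(-11 + 4\right)\right) + 838\right)^{2} = \left(\left(\frac{2417161}{7925} - 7\right) + 838\right)^{2} = \left(\frac{2361686}{7925} + 838\right)^{2} = \left(\frac{9002836}{7925}\right)^{2} = \frac{81051056042896}{62805625}$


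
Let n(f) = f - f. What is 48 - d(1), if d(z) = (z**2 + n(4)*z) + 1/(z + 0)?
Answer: 46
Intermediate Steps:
n(f) = 0
d(z) = 1/z + z**2 (d(z) = (z**2 + 0*z) + 1/(z + 0) = (z**2 + 0) + 1/z = z**2 + 1/z = 1/z + z**2)
48 - d(1) = 48 - (1 + 1**3)/1 = 48 - (1 + 1) = 48 - 2 = 46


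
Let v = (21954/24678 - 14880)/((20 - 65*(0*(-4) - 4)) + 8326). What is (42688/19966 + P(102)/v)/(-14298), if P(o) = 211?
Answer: 36626697987875/4367591813771727 ≈ 0.0083860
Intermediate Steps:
v = -61197781/35396478 (v = (21954*(1/24678) - 14880)/((20 - 65*(0 - 4)) + 8326) = (3659/4113 - 14880)/((20 - 65*(-4)) + 8326) = -61197781/(4113*((20 + 260) + 8326)) = -61197781/(4113*(280 + 8326)) = -61197781/4113/8606 = -61197781/4113*1/8606 = -61197781/35396478 ≈ -1.7289)
(42688/19966 + P(102)/v)/(-14298) = (42688/19966 + 211/(-61197781/35396478))/(-14298) = (42688*(1/19966) + 211*(-35396478/61197781))*(-1/14298) = (21344/9983 - 7468656858/61197781)*(-1/14298) = -73253395975750/610937447723*(-1/14298) = 36626697987875/4367591813771727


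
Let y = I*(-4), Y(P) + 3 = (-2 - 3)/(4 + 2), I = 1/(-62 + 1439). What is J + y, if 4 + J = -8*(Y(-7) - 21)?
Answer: 268052/1377 ≈ 194.66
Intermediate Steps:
I = 1/1377 ≈ 0.00072622
Y(P) = -23/6 (Y(P) = -3 + (-2 - 3)/(4 + 2) = -3 - 5/6 = -3 - 5*⅙ = -3 - ⅚ = -23/6)
J = 584/3 (J = -4 - 8*(-23/6 - 21) = -4 - 8*(-149/6) = -4 + 596/3 = 584/3 ≈ 194.67)
y = -4/1377 (y = (1/1377)*(-4) = -4/1377 ≈ -0.0029049)
J + y = 584/3 - 4/1377 = 268052/1377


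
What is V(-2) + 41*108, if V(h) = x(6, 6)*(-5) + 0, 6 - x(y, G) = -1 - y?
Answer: 4363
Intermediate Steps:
x(y, G) = 7 + y (x(y, G) = 6 - (-1 - y) = 6 + (1 + y) = 7 + y)
V(h) = -65 (V(h) = (7 + 6)*(-5) + 0 = 13*(-5) + 0 = -65 + 0 = -65)
V(-2) + 41*108 = -65 + 41*108 = -65 + 4428 = 4363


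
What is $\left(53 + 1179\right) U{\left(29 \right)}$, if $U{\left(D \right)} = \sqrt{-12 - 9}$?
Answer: $1232 i \sqrt{21} \approx 5645.7 i$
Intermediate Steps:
$U{\left(D \right)} = i \sqrt{21}$ ($U{\left(D \right)} = \sqrt{-21} = i \sqrt{21}$)
$\left(53 + 1179\right) U{\left(29 \right)} = \left(53 + 1179\right) i \sqrt{21} = 1232 i \sqrt{21}$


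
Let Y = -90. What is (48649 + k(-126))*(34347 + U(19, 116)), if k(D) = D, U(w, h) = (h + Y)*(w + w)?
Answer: 1714560205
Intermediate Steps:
U(w, h) = 2*w*(-90 + h) (U(w, h) = (h - 90)*(w + w) = (-90 + h)*(2*w) = 2*w*(-90 + h))
(48649 + k(-126))*(34347 + U(19, 116)) = (48649 - 126)*(34347 + 2*19*(-90 + 116)) = 48523*(34347 + 2*19*26) = 48523*(34347 + 988) = 48523*35335 = 1714560205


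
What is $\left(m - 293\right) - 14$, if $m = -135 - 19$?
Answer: $-461$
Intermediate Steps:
$m = -154$
$\left(m - 293\right) - 14 = \left(-154 - 293\right) - 14 = -447 - 14 = -461$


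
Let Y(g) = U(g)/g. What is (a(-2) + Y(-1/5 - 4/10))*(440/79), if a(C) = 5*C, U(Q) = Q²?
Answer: -4664/79 ≈ -59.038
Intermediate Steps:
Y(g) = g (Y(g) = g²/g = g)
(a(-2) + Y(-1/5 - 4/10))*(440/79) = (5*(-2) + (-1/5 - 4/10))*(440/79) = (-10 + (-1*⅕ - 4*⅒))*(440*(1/79)) = (-10 + (-⅕ - ⅖))*(440/79) = (-10 - ⅗)*(440/79) = -53/5*440/79 = -4664/79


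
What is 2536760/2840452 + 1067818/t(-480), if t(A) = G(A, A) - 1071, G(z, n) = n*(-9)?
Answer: 760331926744/2307157137 ≈ 329.55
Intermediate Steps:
G(z, n) = -9*n
t(A) = -1071 - 9*A (t(A) = -9*A - 1071 = -1071 - 9*A)
2536760/2840452 + 1067818/t(-480) = 2536760/2840452 + 1067818/(-1071 - 9*(-480)) = 2536760*(1/2840452) + 1067818/(-1071 + 4320) = 634190/710113 + 1067818/3249 = 760331926744/2307157137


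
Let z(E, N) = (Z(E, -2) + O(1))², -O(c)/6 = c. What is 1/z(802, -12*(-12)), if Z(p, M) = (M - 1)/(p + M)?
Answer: 640000/23068809 ≈ 0.027743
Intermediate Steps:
Z(p, M) = (-1 + M)/(M + p)
O(c) = -6*c
z(E, N) = (-6 - 3/(-2 + E))² (z(E, N) = ((-1 - 2)/(-2 + E) - 6*1)² = (-3/(-2 + E) - 6)² = (-6 - 3/(-2 + E))²)
1/z(802, -12*(-12)) = 1/((6 + 3/(-2 + 802))²) = 1/((6 + 3/800)²) = 1/((4803/800)²) = 1/(23068809/640000) = 640000/23068809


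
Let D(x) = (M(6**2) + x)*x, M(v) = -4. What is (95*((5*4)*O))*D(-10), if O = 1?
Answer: 266000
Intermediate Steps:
D(x) = x*(-4 + x) (D(x) = (-4 + x)*x = x*(-4 + x))
(95*((5*4)*O))*D(-10) = (95*((5*4)*1))*(-10*(-4 - 10)) = (95*(20*1))*(-10*(-14)) = (95*20)*140 = 1900*140 = 266000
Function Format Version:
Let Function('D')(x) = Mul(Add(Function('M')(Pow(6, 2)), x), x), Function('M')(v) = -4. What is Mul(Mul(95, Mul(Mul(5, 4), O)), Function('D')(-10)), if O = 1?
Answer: 266000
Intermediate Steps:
Function('D')(x) = Mul(x, Add(-4, x)) (Function('D')(x) = Mul(Add(-4, x), x) = Mul(x, Add(-4, x)))
Mul(Mul(95, Mul(Mul(5, 4), O)), Function('D')(-10)) = Mul(Mul(95, Mul(Mul(5, 4), 1)), Mul(-10, Add(-4, -10))) = Mul(Mul(95, Mul(20, 1)), Mul(-10, -14)) = Mul(Mul(95, 20), 140) = Mul(1900, 140) = 266000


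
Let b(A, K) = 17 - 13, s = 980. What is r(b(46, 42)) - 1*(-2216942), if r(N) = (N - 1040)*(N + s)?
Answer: 1197518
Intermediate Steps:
b(A, K) = 4
r(N) = (-1040 + N)*(980 + N) (r(N) = (N - 1040)*(N + 980) = (-1040 + N)*(980 + N))
r(b(46, 42)) - 1*(-2216942) = (-1019200 + 4² - 60*4) - 1*(-2216942) = (-1019200 + 16 - 240) + 2216942 = -1019424 + 2216942 = 1197518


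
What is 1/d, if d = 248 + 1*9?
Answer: 1/257 ≈ 0.0038911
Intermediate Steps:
d = 257 (d = 248 + 9 = 257)
1/d = 1/257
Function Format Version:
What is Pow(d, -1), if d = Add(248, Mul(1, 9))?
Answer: Rational(1, 257) ≈ 0.0038911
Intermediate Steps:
d = 257 (d = Add(248, 9) = 257)
Pow(d, -1) = Pow(257, -1) = Rational(1, 257)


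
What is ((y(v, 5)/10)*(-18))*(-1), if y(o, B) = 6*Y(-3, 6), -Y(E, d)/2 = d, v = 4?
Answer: -648/5 ≈ -129.60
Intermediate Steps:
Y(E, d) = -2*d
y(o, B) = -72 (y(o, B) = 6*(-2*6) = 6*(-12) = -72)
((y(v, 5)/10)*(-18))*(-1) = (-72/10*(-18))*(-1) = (-72*1/10*(-18))*(-1) = -36/5*(-18)*(-1) = (648/5)*(-1) = -648/5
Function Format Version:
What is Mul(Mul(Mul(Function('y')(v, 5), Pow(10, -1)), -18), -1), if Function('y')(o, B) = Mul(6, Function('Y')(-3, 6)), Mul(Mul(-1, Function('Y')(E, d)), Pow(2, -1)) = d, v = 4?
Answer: Rational(-648, 5) ≈ -129.60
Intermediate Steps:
Function('Y')(E, d) = Mul(-2, d)
Function('y')(o, B) = -72 (Function('y')(o, B) = Mul(6, Mul(-2, 6)) = Mul(6, -12) = -72)
Mul(Mul(Mul(Function('y')(v, 5), Pow(10, -1)), -18), -1) = Mul(Mul(Mul(-72, Pow(10, -1)), -18), -1) = Mul(Mul(Mul(-72, Rational(1, 10)), -18), -1) = Mul(Mul(Rational(-36, 5), -18), -1) = Mul(Rational(648, 5), -1) = Rational(-648, 5)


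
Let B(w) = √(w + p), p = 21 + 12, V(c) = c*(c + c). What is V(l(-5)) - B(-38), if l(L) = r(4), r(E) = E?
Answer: 32 - I*√5 ≈ 32.0 - 2.2361*I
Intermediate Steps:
l(L) = 4
V(c) = 2*c² (V(c) = c*(2*c) = 2*c²)
p = 33
B(w) = √(33 + w) (B(w) = √(w + 33) = √(33 + w))
V(l(-5)) - B(-38) = 2*4² - √(33 - 38) = 2*16 - √(-5) = 32 - I*√5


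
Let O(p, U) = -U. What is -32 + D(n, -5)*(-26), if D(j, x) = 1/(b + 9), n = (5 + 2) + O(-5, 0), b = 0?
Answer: -314/9 ≈ -34.889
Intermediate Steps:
n = 7 (n = (5 + 2) - 1*0 = 7 + 0 = 7)
D(j, x) = ⅑ (D(j, x) = 1/(0 + 9) = 1/9 = ⅑)
-32 + D(n, -5)*(-26) = -32 + (⅑)*(-26) = -32 - 26/9 = -314/9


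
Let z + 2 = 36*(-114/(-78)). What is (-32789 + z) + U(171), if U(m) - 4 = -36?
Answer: -426015/13 ≈ -32770.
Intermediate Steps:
U(m) = -32 (U(m) = 4 - 36 = -32)
z = 658/13 (z = -2 + 36*(-114/(-78)) = -2 + 36*(-114*(-1/78)) = -2 + 36*(19/13) = -2 + 684/13 = 658/13 ≈ 50.615)
(-32789 + z) + U(171) = (-32789 + 658/13) - 32 = -425599/13 - 32 = -426015/13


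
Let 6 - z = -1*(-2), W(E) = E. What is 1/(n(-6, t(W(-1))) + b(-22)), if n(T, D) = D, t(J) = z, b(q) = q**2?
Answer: 1/488 ≈ 0.0020492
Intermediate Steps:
z = 4 (z = 6 - (-1)*(-2) = 6 - 1*2 = 6 - 2 = 4)
t(J) = 4
1/(n(-6, t(W(-1))) + b(-22)) = 1/(4 + (-22)**2) = 1/(4 + 484) = 1/488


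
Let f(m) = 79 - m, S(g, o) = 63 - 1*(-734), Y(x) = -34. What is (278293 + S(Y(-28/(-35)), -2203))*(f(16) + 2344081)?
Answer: 654227148960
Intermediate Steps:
S(g, o) = 797 (S(g, o) = 63 + 734 = 797)
(278293 + S(Y(-28/(-35)), -2203))*(f(16) + 2344081) = (278293 + 797)*((79 - 1*16) + 2344081) = 279090*((79 - 16) + 2344081) = 279090*(63 + 2344081) = 279090*2344144 = 654227148960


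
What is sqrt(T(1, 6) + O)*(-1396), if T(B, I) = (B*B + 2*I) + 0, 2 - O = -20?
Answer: -1396*sqrt(35) ≈ -8258.8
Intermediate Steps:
O = 22 (O = 2 - 1*(-20) = 2 + 20 = 22)
T(B, I) = B**2 + 2*I (T(B, I) = (B**2 + 2*I) + 0 = B**2 + 2*I)
sqrt(T(1, 6) + O)*(-1396) = sqrt((1**2 + 2*6) + 22)*(-1396) = sqrt((1 + 12) + 22)*(-1396) = sqrt(13 + 22)*(-1396) = sqrt(35)*(-1396) = -1396*sqrt(35)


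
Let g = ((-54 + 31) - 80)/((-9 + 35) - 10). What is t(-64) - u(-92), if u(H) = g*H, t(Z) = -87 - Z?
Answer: -2461/4 ≈ -615.25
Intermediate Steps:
g = -103/16 (g = (-23 - 80)/(26 - 10) = -103/16 ≈ -6.4375)
u(H) = -103*H/16
t(-64) - u(-92) = (-87 - 1*(-64)) - (-103)*(-92)/16 = (-87 + 64) - 1*2369/4 = -23 - 2369/4 = -2461/4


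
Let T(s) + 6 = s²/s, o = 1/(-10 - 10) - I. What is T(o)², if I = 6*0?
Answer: 14641/400 ≈ 36.602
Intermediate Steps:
I = 0
o = -1/20 (o = 1/(-10 - 10) - 1*0 = 1/(-20) + 0 = -1/20 + 0 = -1/20 ≈ -0.050000)
T(s) = -6 + s (T(s) = -6 + s²/s = -6 + s)
T(o)² = (-6 - 1/20)² = (-121/20)² = 14641/400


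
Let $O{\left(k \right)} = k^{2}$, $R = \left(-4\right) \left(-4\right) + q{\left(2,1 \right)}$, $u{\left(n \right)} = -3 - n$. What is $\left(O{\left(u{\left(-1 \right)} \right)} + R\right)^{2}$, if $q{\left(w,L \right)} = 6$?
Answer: $676$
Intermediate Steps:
$R = 22$ ($R = \left(-4\right) \left(-4\right) + 6 = 16 + 6 = 22$)
$\left(O{\left(u{\left(-1 \right)} \right)} + R\right)^{2} = \left(\left(-3 - -1\right)^{2} + 22\right)^{2} = \left(\left(-3 + 1\right)^{2} + 22\right)^{2} = \left(\left(-2\right)^{2} + 22\right)^{2} = \left(4 + 22\right)^{2} = 26^{2} = 676$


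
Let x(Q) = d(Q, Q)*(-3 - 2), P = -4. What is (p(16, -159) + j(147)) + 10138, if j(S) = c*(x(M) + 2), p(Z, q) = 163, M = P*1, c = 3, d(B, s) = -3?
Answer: 10352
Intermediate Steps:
M = -4 (M = -4*1 = -4)
x(Q) = 15 (x(Q) = -3*(-3 - 2) = -3*(-5) = 15)
j(S) = 51 (j(S) = 3*(15 + 2) = 3*17 = 51)
(p(16, -159) + j(147)) + 10138 = (163 + 51) + 10138 = 214 + 10138 = 10352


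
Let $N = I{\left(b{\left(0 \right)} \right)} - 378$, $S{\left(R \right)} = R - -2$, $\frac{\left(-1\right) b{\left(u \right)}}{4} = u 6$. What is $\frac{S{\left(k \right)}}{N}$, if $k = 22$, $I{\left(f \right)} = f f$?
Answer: $- \frac{4}{63} \approx -0.063492$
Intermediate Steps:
$b{\left(u \right)} = - 24 u$ ($b{\left(u \right)} = - 4 u 6 = - 4 \cdot 6 u = - 24 u$)
$I{\left(f \right)} = f^{2}$
$S{\left(R \right)} = 2 + R$ ($S{\left(R \right)} = R + 2 = 2 + R$)
$N = -378$ ($N = \left(\left(-24\right) 0\right)^{2} - 378 = 0^{2} - 378 = 0 - 378 = -378$)
$\frac{S{\left(k \right)}}{N} = \frac{2 + 22}{-378} = 24 \left(- \frac{1}{378}\right) = - \frac{4}{63}$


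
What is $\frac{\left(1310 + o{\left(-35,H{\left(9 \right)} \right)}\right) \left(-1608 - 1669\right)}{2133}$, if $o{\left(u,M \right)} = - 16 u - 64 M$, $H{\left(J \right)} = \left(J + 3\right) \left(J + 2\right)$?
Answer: $\frac{21556106}{2133} \approx 10106.0$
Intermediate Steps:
$H{\left(J \right)} = \left(2 + J\right) \left(3 + J\right)$ ($H{\left(J \right)} = \left(3 + J\right) \left(2 + J\right) = \left(2 + J\right) \left(3 + J\right)$)
$o{\left(u,M \right)} = - 64 M - 16 u$
$\frac{\left(1310 + o{\left(-35,H{\left(9 \right)} \right)}\right) \left(-1608 - 1669\right)}{2133} = \frac{\left(1310 - \left(-560 + 64 \left(6 + 9^{2} + 5 \cdot 9\right)\right)\right) \left(-1608 - 1669\right)}{2133} = \left(1310 + \left(- 64 \left(6 + 81 + 45\right) + 560\right)\right) \left(-3277\right) \frac{1}{2133} = \left(1310 + \left(\left(-64\right) 132 + 560\right)\right) \left(-3277\right) \frac{1}{2133} = \left(1310 + \left(-8448 + 560\right)\right) \left(-3277\right) \frac{1}{2133} = \left(1310 - 7888\right) \left(-3277\right) \frac{1}{2133} = \left(-6578\right) \left(-3277\right) \frac{1}{2133} = 21556106 \cdot \frac{1}{2133} = \frac{21556106}{2133}$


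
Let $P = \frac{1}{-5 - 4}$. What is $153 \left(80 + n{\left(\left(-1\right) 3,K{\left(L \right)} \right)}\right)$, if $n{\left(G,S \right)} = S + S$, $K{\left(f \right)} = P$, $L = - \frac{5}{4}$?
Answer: $12206$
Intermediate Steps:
$L = - \frac{5}{4}$ ($L = \left(-5\right) \frac{1}{4} = - \frac{5}{4} \approx -1.25$)
$P = - \frac{1}{9}$ ($P = \frac{1}{-9} = - \frac{1}{9} \approx -0.11111$)
$K{\left(f \right)} = - \frac{1}{9}$
$n{\left(G,S \right)} = 2 S$
$153 \left(80 + n{\left(\left(-1\right) 3,K{\left(L \right)} \right)}\right) = 153 \left(80 + 2 \left(- \frac{1}{9}\right)\right) = 153 \left(80 - \frac{2}{9}\right) = 153 \cdot \frac{718}{9} = 12206$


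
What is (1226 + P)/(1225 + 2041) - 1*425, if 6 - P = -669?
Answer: -1386149/3266 ≈ -424.42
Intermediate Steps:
P = 675 (P = 6 - 1*(-669) = 6 + 669 = 675)
(1226 + P)/(1225 + 2041) - 1*425 = (1226 + 675)/(1225 + 2041) - 1*425 = 1901/3266 - 425 = -1386149/3266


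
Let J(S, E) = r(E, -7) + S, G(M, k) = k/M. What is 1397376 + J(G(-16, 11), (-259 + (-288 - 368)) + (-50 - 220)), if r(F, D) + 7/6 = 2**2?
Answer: 67074151/48 ≈ 1.3974e+6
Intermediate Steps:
r(F, D) = 17/6 (r(F, D) = -7/6 + 2**2 = -7/6 + 4 = 17/6)
J(S, E) = 17/6 + S
1397376 + J(G(-16, 11), (-259 + (-288 - 368)) + (-50 - 220)) = 1397376 + (17/6 + 11/(-16)) = 1397376 + (17/6 + 11*(-1/16)) = 1397376 + (17/6 - 11/16) = 1397376 + 103/48 = 67074151/48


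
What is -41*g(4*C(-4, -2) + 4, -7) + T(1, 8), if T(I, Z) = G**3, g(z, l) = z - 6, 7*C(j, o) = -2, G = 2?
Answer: 958/7 ≈ 136.86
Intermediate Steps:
C(j, o) = -2/7 (C(j, o) = (1/7)*(-2) = -2/7)
g(z, l) = -6 + z
T(I, Z) = 8 (T(I, Z) = 2**3 = 8)
-41*g(4*C(-4, -2) + 4, -7) + T(1, 8) = -41*(-6 + (4*(-2/7) + 4)) + 8 = -41*(-6 + (-8/7 + 4)) + 8 = -41*(-6 + 20/7) + 8 = -41*(-22/7) + 8 = 902/7 + 8 = 958/7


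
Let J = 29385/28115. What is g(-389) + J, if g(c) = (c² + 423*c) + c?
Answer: -76551268/5623 ≈ -13614.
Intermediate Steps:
g(c) = c² + 424*c
J = 5877/5623 (J = 29385*(1/28115) = 5877/5623 ≈ 1.0452)
g(-389) + J = -389*(424 - 389) + 5877/5623 = -389*35 + 5877/5623 = -13615 + 5877/5623 = -76551268/5623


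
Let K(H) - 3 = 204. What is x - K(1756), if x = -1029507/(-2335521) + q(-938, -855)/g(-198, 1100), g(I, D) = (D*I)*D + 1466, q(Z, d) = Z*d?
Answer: -19263358271511725/93256782884369 ≈ -206.56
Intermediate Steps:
g(I, D) = 1466 + I*D² (g(I, D) = I*D² + 1466 = 1466 + I*D²)
K(H) = 207 (K(H) = 3 + 204 = 207)
x = 40795785552658/93256782884369 (x = -1029507/(-2335521) + (-938*(-855))/(1466 - 198*1100²) = -1029507*(-1/2335521) + 801990/(1466 - 198*1210000) = 343169/778507 + 801990/(1466 - 239580000) = 343169/778507 + 801990/(-239578534) = 343169/778507 + 801990*(-1/239578534) = 343169/778507 - 400995/119789267 = 40795785552658/93256782884369 ≈ 0.43746)
x - K(1756) = 40795785552658/93256782884369 - 1*207 = 40795785552658/93256782884369 - 207 = -19263358271511725/93256782884369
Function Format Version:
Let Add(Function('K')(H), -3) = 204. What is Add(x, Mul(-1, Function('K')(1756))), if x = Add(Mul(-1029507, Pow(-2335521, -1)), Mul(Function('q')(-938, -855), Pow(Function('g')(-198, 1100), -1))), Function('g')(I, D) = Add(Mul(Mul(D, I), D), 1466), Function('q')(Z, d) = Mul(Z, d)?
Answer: Rational(-19263358271511725, 93256782884369) ≈ -206.56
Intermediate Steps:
Function('g')(I, D) = Add(1466, Mul(I, Pow(D, 2))) (Function('g')(I, D) = Add(Mul(I, Pow(D, 2)), 1466) = Add(1466, Mul(I, Pow(D, 2))))
Function('K')(H) = 207 (Function('K')(H) = Add(3, 204) = 207)
x = Rational(40795785552658, 93256782884369) (x = Add(Mul(-1029507, Pow(-2335521, -1)), Mul(Mul(-938, -855), Pow(Add(1466, Mul(-198, Pow(1100, 2))), -1))) = Add(Mul(-1029507, Rational(-1, 2335521)), Mul(801990, Pow(Add(1466, Mul(-198, 1210000)), -1))) = Add(Rational(343169, 778507), Mul(801990, Pow(Add(1466, -239580000), -1))) = Add(Rational(343169, 778507), Mul(801990, Pow(-239578534, -1))) = Add(Rational(343169, 778507), Mul(801990, Rational(-1, 239578534))) = Add(Rational(343169, 778507), Rational(-400995, 119789267)) = Rational(40795785552658, 93256782884369) ≈ 0.43746)
Add(x, Mul(-1, Function('K')(1756))) = Add(Rational(40795785552658, 93256782884369), Mul(-1, 207)) = Add(Rational(40795785552658, 93256782884369), -207) = Rational(-19263358271511725, 93256782884369)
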